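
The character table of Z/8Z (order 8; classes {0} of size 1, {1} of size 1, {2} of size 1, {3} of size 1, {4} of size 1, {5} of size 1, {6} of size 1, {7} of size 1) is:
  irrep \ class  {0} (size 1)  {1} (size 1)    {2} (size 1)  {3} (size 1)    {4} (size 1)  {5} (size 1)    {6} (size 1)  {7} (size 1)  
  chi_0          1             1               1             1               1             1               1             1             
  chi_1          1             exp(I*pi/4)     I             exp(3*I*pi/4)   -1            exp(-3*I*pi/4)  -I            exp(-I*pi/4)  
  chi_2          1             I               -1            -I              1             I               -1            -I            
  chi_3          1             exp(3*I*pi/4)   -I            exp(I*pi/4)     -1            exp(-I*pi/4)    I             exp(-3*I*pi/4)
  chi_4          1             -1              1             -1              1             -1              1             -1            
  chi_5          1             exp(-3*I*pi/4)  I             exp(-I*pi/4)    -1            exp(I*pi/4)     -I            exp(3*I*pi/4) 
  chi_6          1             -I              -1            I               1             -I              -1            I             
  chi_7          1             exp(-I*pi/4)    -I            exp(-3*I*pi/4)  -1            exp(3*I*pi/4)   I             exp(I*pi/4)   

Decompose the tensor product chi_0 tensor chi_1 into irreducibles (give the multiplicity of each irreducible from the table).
chi_0 tensor chi_1 = chi_1 (all other irreducibles have multiplicity 0).

Explanation: The character of a tensor product is the pointwise product (chi_0 * chi_1)(C) = chi_0(C) * chi_1(C):
  {0}: (1)*(1), {1}: (1)*(exp(I*pi/4)), {2}: (1)*(I), {3}: (1)*(exp(3*I*pi/4)), {4}: (1)*(-1), {5}: (1)*(exp(-3*I*pi/4)), {6}: (1)*(-I), {7}: (1)*(exp(-I*pi/4))
so (chi_0 * chi_1) takes values
  {0} -> 1, {1} -> exp(I*pi/4), {2} -> I, {3} -> exp(3*I*pi/4), {4} -> -1, {5} -> exp(-3*I*pi/4), {6} -> -I, {7} -> exp(-I*pi/4).
Now take the inner product of this character with each irreducible chi from the table, <chi_0*chi_1, chi> = (1/8) sum_C |C| (chi_0*chi_1)(C) conj(chi(C)):
  <chi_0*chi_1, chi_0> = (1/8)[1*(1)*conj(1) + 1*(exp(I*pi/4))*conj(1) + 1*(I)*conj(1) + 1*(exp(3*I*pi/4))*conj(1) + 1*(-1)*conj(1) + 1*(exp(-3*I*pi/4))*conj(1) + 1*(-I)*conj(1) + 1*(exp(-I*pi/4))*conj(1)]
      = (1/8)[(1) + (exp(I*pi/4)) + (I) + (exp(3*I*pi/4)) + (-1) + (exp(-3*I*pi/4)) + (-I) + (exp(-I*pi/4))] = 0/8 = 0
  <chi_0*chi_1, chi_1> = (1/8)[1*(1)*conj(1) + 1*(exp(I*pi/4))*conj(exp(I*pi/4)) + 1*(I)*conj(I) + 1*(exp(3*I*pi/4))*conj(exp(3*I*pi/4)) + 1*(-1)*conj(-1) + 1*(exp(-3*I*pi/4))*conj(exp(-3*I*pi/4)) + 1*(-I)*conj(-I) + 1*(exp(-I*pi/4))*conj(exp(-I*pi/4))]
      = (1/8)[(1) + (1) + (1) + (1) + (1) + (1) + (1) + (1)] = 8/8 = 1
  <chi_0*chi_1, chi_2> = (1/8)[1*(1)*conj(1) + 1*(exp(I*pi/4))*conj(I) + 1*(I)*conj(-1) + 1*(exp(3*I*pi/4))*conj(-I) + 1*(-1)*conj(1) + 1*(exp(-3*I*pi/4))*conj(I) + 1*(-I)*conj(-1) + 1*(exp(-I*pi/4))*conj(-I)]
      = (1/8)[(1) + (-exp(3*I*pi/4)) + (-I) + (exp(-3*I*pi/4)) + (-1) + (-exp(-I*pi/4)) + (I) + (exp(I*pi/4))] = 0/8 = 0
  <chi_0*chi_1, chi_3> = (1/8)[1*(1)*conj(1) + 1*(exp(I*pi/4))*conj(exp(3*I*pi/4)) + 1*(I)*conj(-I) + 1*(exp(3*I*pi/4))*conj(exp(I*pi/4)) + 1*(-1)*conj(-1) + 1*(exp(-3*I*pi/4))*conj(exp(-I*pi/4)) + 1*(-I)*conj(I) + 1*(exp(-I*pi/4))*conj(exp(-3*I*pi/4))]
      = (1/8)[(1) + (-I) + (-1) + (I) + (1) + (-I) + (-1) + (I)] = 0/8 = 0
  <chi_0*chi_1, chi_4> = (1/8)[1*(1)*conj(1) + 1*(exp(I*pi/4))*conj(-1) + 1*(I)*conj(1) + 1*(exp(3*I*pi/4))*conj(-1) + 1*(-1)*conj(1) + 1*(exp(-3*I*pi/4))*conj(-1) + 1*(-I)*conj(1) + 1*(exp(-I*pi/4))*conj(-1)]
      = (1/8)[(1) + (-exp(I*pi/4)) + (I) + (-exp(3*I*pi/4)) + (-1) + (-exp(-3*I*pi/4)) + (-I) + (-exp(-I*pi/4))] = 0/8 = 0
  <chi_0*chi_1, chi_5> = (1/8)[1*(1)*conj(1) + 1*(exp(I*pi/4))*conj(exp(-3*I*pi/4)) + 1*(I)*conj(I) + 1*(exp(3*I*pi/4))*conj(exp(-I*pi/4)) + 1*(-1)*conj(-1) + 1*(exp(-3*I*pi/4))*conj(exp(I*pi/4)) + 1*(-I)*conj(-I) + 1*(exp(-I*pi/4))*conj(exp(3*I*pi/4))]
      = (1/8)[(1) + (-1) + (1) + (-1) + (1) + (-1) + (1) + (-1)] = 0/8 = 0
  <chi_0*chi_1, chi_6> = (1/8)[1*(1)*conj(1) + 1*(exp(I*pi/4))*conj(-I) + 1*(I)*conj(-1) + 1*(exp(3*I*pi/4))*conj(I) + 1*(-1)*conj(1) + 1*(exp(-3*I*pi/4))*conj(-I) + 1*(-I)*conj(-1) + 1*(exp(-I*pi/4))*conj(I)]
      = (1/8)[(1) + (exp(3*I*pi/4)) + (-I) + (-exp(-3*I*pi/4)) + (-1) + (exp(-I*pi/4)) + (I) + (-exp(I*pi/4))] = 0/8 = 0
  <chi_0*chi_1, chi_7> = (1/8)[1*(1)*conj(1) + 1*(exp(I*pi/4))*conj(exp(-I*pi/4)) + 1*(I)*conj(-I) + 1*(exp(3*I*pi/4))*conj(exp(-3*I*pi/4)) + 1*(-1)*conj(-1) + 1*(exp(-3*I*pi/4))*conj(exp(3*I*pi/4)) + 1*(-I)*conj(I) + 1*(exp(-I*pi/4))*conj(exp(I*pi/4))]
      = (1/8)[(1) + (I) + (-1) + (-I) + (1) + (I) + (-1) + (-I)] = 0/8 = 0
(Exp terms are combined using exp(i*s)*conj(exp(i*t)) = exp(i*(s-t)), and sums of them are collapsed using the identity that for every m > 1 the m distinct m-th roots of unity sum to 0, e.g. 1 + exp(2*I*pi/3) + exp(-2*I*pi/3) = 0.)
Hence the multiplicities are chi_1: 1. Dimension check: dim(chi_0)*dim(chi_1) = 1*1 = 1 and sum (mult * dim) = 1*1 = 1.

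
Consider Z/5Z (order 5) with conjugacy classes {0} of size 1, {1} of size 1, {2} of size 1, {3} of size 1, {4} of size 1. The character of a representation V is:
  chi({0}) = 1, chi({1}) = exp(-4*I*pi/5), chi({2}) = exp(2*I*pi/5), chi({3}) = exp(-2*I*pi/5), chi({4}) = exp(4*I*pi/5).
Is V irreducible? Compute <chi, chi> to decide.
Irreducible: <chi, chi> = 1.

Explanation: <chi, chi> = (1/|G|) sum_C |C| * |chi(C)|^2 = (1/5)[1*|1|^2 + 1*|exp(-4*I*pi/5)|^2 + 1*|exp(2*I*pi/5)|^2 + 1*|exp(-2*I*pi/5)|^2 + 1*|exp(4*I*pi/5)|^2]
  = (1/5)[(1) + (1) + (1) + (1) + (1)] = 5/5 = 1.
(Exp terms are combined using exp(i*s)*conj(exp(i*t)) = exp(i*(s-t)), and sums of them are collapsed using the identity that for every m > 1 the m distinct m-th roots of unity sum to 0, e.g. 1 + exp(2*I*pi/3) + exp(-2*I*pi/3) = 0.)
A character is irreducible iff <chi, chi> = 1, so this representation is irreducible.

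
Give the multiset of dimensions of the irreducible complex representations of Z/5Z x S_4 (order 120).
Dimensions: 1, 1, 1, 1, 1, 1, 1, 1, 1, 1, 2, 2, 2, 2, 2, 3, 3, 3, 3, 3, 3, 3, 3, 3, 3

Proof sketch: There are 25 irreducibles (= number of conjugacy classes). Their dimensions d_i satisfy sum d_i^2 = |G| = 120: 1 + 1 + 1 + 1 + 1 + 1 + 1 + 1 + 1 + 1 + 4 + 4 + 4 + 4 + 4 + 9 + 9 + 9 + 9 + 9 + 9 + 9 + 9 + 9 + 9 = 120. (For the product with Z/5Z: each of the 5 1-dim characters of Z/5Z tensors with each irrep of S_4, giving 5 copies of each S_4-dimension.)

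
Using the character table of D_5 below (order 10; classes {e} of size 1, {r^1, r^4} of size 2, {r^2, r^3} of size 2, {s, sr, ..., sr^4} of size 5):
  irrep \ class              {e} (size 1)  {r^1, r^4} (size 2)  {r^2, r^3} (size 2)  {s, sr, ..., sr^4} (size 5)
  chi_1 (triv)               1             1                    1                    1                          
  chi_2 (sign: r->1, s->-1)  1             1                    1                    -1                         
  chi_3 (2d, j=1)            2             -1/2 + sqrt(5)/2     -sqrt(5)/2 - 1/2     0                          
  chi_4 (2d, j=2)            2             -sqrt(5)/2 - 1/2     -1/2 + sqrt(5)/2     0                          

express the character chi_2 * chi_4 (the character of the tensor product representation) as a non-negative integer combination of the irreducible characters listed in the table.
chi_2 tensor chi_4 = chi_4 (all other irreducibles have multiplicity 0).

Explanation: The character of a tensor product is the pointwise product (chi_2 * chi_4)(C) = chi_2(C) * chi_4(C):
  {e}: (1)*(2), {r^1, r^4}: (1)*(-sqrt(5)/2 - 1/2), {r^2, r^3}: (1)*(-1/2 + sqrt(5)/2), {s, sr, ..., sr^4}: (-1)*(0)
so (chi_2 * chi_4) takes values
  {e} -> 2, {r^1, r^4} -> -sqrt(5)/2 - 1/2, {r^2, r^3} -> -1/2 + sqrt(5)/2, {s, sr, ..., sr^4} -> 0.
Now take the inner product of this character with each irreducible chi from the table, <chi_2*chi_4, chi> = (1/10) sum_C |C| (chi_2*chi_4)(C) conj(chi(C)):
  <chi_2*chi_4, chi_1> = (1/10)[1*(2)*conj(1) + 2*(-sqrt(5)/2 - 1/2)*conj(1) + 2*(-1/2 + sqrt(5)/2)*conj(1) + 5*(0)*conj(1)]
      = (1/10)[(2) + (-sqrt(5) - 1) + (-1 + sqrt(5)) + (0)] = 0/10 = 0
  <chi_2*chi_4, chi_2> = (1/10)[1*(2)*conj(1) + 2*(-sqrt(5)/2 - 1/2)*conj(1) + 2*(-1/2 + sqrt(5)/2)*conj(1) + 5*(0)*conj(-1)]
      = (1/10)[(2) + (-sqrt(5) - 1) + (-1 + sqrt(5)) + (0)] = 0/10 = 0
  <chi_2*chi_4, chi_3> = (1/10)[1*(2)*conj(2) + 2*(-sqrt(5)/2 - 1/2)*conj(-1/2 + sqrt(5)/2) + 2*(-1/2 + sqrt(5)/2)*conj(-sqrt(5)/2 - 1/2) + 5*(0)*conj(0)]
      = (1/10)[(4) + (-2) + (-2) + (0)] = 0/10 = 0
  <chi_2*chi_4, chi_4> = (1/10)[1*(2)*conj(2) + 2*(-sqrt(5)/2 - 1/2)*conj(-sqrt(5)/2 - 1/2) + 2*(-1/2 + sqrt(5)/2)*conj(-1/2 + sqrt(5)/2) + 5*(0)*conj(0)]
      = (1/10)[(4) + (sqrt(5) + 3) + (3 - sqrt(5)) + (0)] = 10/10 = 1
Hence the multiplicities are chi_4: 1. Dimension check: dim(chi_2)*dim(chi_4) = 1*2 = 2 and sum (mult * dim) = 1*2 = 2.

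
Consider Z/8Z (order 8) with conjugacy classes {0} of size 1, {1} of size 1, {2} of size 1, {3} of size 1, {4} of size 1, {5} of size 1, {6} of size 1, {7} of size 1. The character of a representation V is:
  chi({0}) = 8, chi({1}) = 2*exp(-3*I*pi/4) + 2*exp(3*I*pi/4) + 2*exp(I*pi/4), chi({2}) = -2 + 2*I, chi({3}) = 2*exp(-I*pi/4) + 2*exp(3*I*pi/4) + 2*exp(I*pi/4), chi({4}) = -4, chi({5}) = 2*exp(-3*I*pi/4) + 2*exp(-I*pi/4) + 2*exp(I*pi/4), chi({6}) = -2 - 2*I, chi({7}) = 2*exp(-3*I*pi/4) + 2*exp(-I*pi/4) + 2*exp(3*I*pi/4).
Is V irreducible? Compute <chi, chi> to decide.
Not irreducible (reducible): <chi, chi> = 14 > 1.

Explanation: <chi, chi> = (1/|G|) sum_C |C| * |chi(C)|^2 = (1/8)[1*|8|^2 + 1*|2*exp(-3*I*pi/4) + 2*exp(3*I*pi/4) + 2*exp(I*pi/4)|^2 + 1*|-2 + 2*I|^2 + 1*|2*exp(-I*pi/4) + 2*exp(3*I*pi/4) + 2*exp(I*pi/4)|^2 + 1*|-4|^2 + 1*|2*exp(-3*I*pi/4) + 2*exp(-I*pi/4) + 2*exp(I*pi/4)|^2 + 1*|-2 - 2*I|^2 + 1*|2*exp(-3*I*pi/4) + 2*exp(-I*pi/4) + 2*exp(3*I*pi/4)|^2]
  = (1/8)[(64) + (4) + (8) + (4) + (16) + (4) + (8) + (4)] = 112/8 = 14.
(Exp terms are combined using exp(i*s)*conj(exp(i*t)) = exp(i*(s-t)), and sums of them are collapsed using the identity that for every m > 1 the m distinct m-th roots of unity sum to 0, e.g. 1 + exp(2*I*pi/3) + exp(-2*I*pi/3) = 0.)
A character is irreducible iff <chi, chi> = 1, so this representation is reducible.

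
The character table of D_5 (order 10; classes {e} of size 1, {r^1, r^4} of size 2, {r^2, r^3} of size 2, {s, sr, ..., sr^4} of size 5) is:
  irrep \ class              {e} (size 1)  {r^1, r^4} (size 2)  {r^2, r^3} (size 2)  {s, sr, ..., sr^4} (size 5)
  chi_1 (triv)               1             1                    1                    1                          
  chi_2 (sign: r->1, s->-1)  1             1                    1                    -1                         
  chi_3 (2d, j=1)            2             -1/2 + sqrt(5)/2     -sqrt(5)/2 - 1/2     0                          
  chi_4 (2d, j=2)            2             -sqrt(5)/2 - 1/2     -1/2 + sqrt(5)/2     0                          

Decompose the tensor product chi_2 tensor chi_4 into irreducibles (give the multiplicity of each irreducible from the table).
chi_2 tensor chi_4 = chi_4 (all other irreducibles have multiplicity 0).

Argument: The character of a tensor product is the pointwise product (chi_2 * chi_4)(C) = chi_2(C) * chi_4(C):
  {e}: (1)*(2), {r^1, r^4}: (1)*(-sqrt(5)/2 - 1/2), {r^2, r^3}: (1)*(-1/2 + sqrt(5)/2), {s, sr, ..., sr^4}: (-1)*(0)
so (chi_2 * chi_4) takes values
  {e} -> 2, {r^1, r^4} -> -sqrt(5)/2 - 1/2, {r^2, r^3} -> -1/2 + sqrt(5)/2, {s, sr, ..., sr^4} -> 0.
Now take the inner product of this character with each irreducible chi from the table, <chi_2*chi_4, chi> = (1/10) sum_C |C| (chi_2*chi_4)(C) conj(chi(C)):
  <chi_2*chi_4, chi_1> = (1/10)[1*(2)*conj(1) + 2*(-sqrt(5)/2 - 1/2)*conj(1) + 2*(-1/2 + sqrt(5)/2)*conj(1) + 5*(0)*conj(1)]
      = (1/10)[(2) + (-sqrt(5) - 1) + (-1 + sqrt(5)) + (0)] = 0/10 = 0
  <chi_2*chi_4, chi_2> = (1/10)[1*(2)*conj(1) + 2*(-sqrt(5)/2 - 1/2)*conj(1) + 2*(-1/2 + sqrt(5)/2)*conj(1) + 5*(0)*conj(-1)]
      = (1/10)[(2) + (-sqrt(5) - 1) + (-1 + sqrt(5)) + (0)] = 0/10 = 0
  <chi_2*chi_4, chi_3> = (1/10)[1*(2)*conj(2) + 2*(-sqrt(5)/2 - 1/2)*conj(-1/2 + sqrt(5)/2) + 2*(-1/2 + sqrt(5)/2)*conj(-sqrt(5)/2 - 1/2) + 5*(0)*conj(0)]
      = (1/10)[(4) + (-2) + (-2) + (0)] = 0/10 = 0
  <chi_2*chi_4, chi_4> = (1/10)[1*(2)*conj(2) + 2*(-sqrt(5)/2 - 1/2)*conj(-sqrt(5)/2 - 1/2) + 2*(-1/2 + sqrt(5)/2)*conj(-1/2 + sqrt(5)/2) + 5*(0)*conj(0)]
      = (1/10)[(4) + (sqrt(5) + 3) + (3 - sqrt(5)) + (0)] = 10/10 = 1
Hence the multiplicities are chi_4: 1. Dimension check: dim(chi_2)*dim(chi_4) = 1*2 = 2 and sum (mult * dim) = 1*2 = 2.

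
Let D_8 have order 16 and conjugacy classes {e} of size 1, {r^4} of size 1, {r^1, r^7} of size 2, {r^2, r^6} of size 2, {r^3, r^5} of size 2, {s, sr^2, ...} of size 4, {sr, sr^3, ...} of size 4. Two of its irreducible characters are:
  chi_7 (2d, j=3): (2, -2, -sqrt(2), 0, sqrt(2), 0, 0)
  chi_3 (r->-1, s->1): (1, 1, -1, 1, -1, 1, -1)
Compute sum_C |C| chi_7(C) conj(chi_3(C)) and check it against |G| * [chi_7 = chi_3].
Sum = 0; so <chi_7, chi_3> = 0 (distinct irreducibles are orthogonal).

Details: Compute term by term over conjugacy classes (|C| * chi_7(C) * conj(chi_3(C))):
  1*(2)*conj(1) + 1*(-2)*conj(1) + 2*(-sqrt(2))*conj(-1) + 2*(0)*conj(1) + 2*(sqrt(2))*conj(-1) + 4*(0)*conj(1) + 4*(0)*conj(-1)
  = (2) + (-2) + (2*sqrt(2)) + (0) + (-2*sqrt(2)) + (0) + (0)
  = 0.
Dividing by |G| = 16 gives 0/16 = 0, matching the row-orthogonality relation <chi_7, chi_3> = [chi_7 = chi_3].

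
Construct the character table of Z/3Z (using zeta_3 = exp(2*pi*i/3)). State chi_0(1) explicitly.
Character table of Z/3Z (irreps indexed chi_0,...,chi_2 with chi_k(m) = zeta_3^(k*m), zeta_3 = exp(2*pi*i/3)):
  irrep \ class  {0} (size 1)  {1} (size 1)    {2} (size 1)  
  chi_0          1             1               1             
  chi_1          1             exp(2*I*pi/3)   exp(-2*I*pi/3)
  chi_2          1             exp(-2*I*pi/3)  exp(2*I*pi/3) 

Spot check: chi_0(1) = zeta_3^(0*1) = zeta_3^0 = 1.

Justification: Z/3Z is abelian, so all 3 irreducible complex representations are 1-dimensional. They are given by chi_k(m) = zeta_3^(k*m) for k = 0,...,2. Row orthogonality: sum_m chi_k(m) conj(chi_l(m)) = 3 * [k = l].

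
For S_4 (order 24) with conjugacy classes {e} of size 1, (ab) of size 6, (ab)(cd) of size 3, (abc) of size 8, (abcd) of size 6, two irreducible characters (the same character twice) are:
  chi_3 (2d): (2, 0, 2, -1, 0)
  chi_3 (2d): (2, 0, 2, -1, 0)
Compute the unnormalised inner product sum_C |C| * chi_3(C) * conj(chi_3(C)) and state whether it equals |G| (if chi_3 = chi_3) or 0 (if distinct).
Sum = 24 = |G| = 24; so <chi_3, chi_3> = 1 (norm-1 confirms irreducibility).

Explanation: Compute term by term over conjugacy classes (|C| * chi_3(C) * conj(chi_3(C))):
  1*(2)*conj(2) + 6*(0)*conj(0) + 3*(2)*conj(2) + 8*(-1)*conj(-1) + 6*(0)*conj(0)
  = (4) + (0) + (12) + (8) + (0)
  = 24.
Dividing by |G| = 24 gives 24/24 = 1, matching the row-orthogonality relation <chi_3, chi_3> = [chi_3 = chi_3].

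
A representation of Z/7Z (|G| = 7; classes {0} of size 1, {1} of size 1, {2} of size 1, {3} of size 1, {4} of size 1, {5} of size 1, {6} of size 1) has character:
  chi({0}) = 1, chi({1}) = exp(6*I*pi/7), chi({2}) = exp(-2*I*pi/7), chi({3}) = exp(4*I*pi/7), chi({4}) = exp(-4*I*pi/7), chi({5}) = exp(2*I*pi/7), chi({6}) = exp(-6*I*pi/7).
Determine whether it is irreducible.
Irreducible: <chi, chi> = 1.

Working: <chi, chi> = (1/|G|) sum_C |C| * |chi(C)|^2 = (1/7)[1*|1|^2 + 1*|exp(6*I*pi/7)|^2 + 1*|exp(-2*I*pi/7)|^2 + 1*|exp(4*I*pi/7)|^2 + 1*|exp(-4*I*pi/7)|^2 + 1*|exp(2*I*pi/7)|^2 + 1*|exp(-6*I*pi/7)|^2]
  = (1/7)[(1) + (1) + (1) + (1) + (1) + (1) + (1)] = 7/7 = 1.
(Exp terms are combined using exp(i*s)*conj(exp(i*t)) = exp(i*(s-t)), and sums of them are collapsed using the identity that for every m > 1 the m distinct m-th roots of unity sum to 0, e.g. 1 + exp(2*I*pi/3) + exp(-2*I*pi/3) = 0.)
A character is irreducible iff <chi, chi> = 1, so this representation is irreducible.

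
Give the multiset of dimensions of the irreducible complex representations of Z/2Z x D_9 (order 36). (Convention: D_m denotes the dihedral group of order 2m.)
Dimensions: 1, 1, 1, 1, 2, 2, 2, 2, 2, 2, 2, 2

Reasoning: There are 12 irreducibles (= number of conjugacy classes). Their dimensions d_i satisfy sum d_i^2 = |G| = 36: 1 + 1 + 1 + 1 + 4 + 4 + 4 + 4 + 4 + 4 + 4 + 4 = 36. (For the product with Z/2Z: each of the 2 1-dim characters of Z/2Z tensors with each irrep of D_9, giving 2 copies of each D_9-dimension.)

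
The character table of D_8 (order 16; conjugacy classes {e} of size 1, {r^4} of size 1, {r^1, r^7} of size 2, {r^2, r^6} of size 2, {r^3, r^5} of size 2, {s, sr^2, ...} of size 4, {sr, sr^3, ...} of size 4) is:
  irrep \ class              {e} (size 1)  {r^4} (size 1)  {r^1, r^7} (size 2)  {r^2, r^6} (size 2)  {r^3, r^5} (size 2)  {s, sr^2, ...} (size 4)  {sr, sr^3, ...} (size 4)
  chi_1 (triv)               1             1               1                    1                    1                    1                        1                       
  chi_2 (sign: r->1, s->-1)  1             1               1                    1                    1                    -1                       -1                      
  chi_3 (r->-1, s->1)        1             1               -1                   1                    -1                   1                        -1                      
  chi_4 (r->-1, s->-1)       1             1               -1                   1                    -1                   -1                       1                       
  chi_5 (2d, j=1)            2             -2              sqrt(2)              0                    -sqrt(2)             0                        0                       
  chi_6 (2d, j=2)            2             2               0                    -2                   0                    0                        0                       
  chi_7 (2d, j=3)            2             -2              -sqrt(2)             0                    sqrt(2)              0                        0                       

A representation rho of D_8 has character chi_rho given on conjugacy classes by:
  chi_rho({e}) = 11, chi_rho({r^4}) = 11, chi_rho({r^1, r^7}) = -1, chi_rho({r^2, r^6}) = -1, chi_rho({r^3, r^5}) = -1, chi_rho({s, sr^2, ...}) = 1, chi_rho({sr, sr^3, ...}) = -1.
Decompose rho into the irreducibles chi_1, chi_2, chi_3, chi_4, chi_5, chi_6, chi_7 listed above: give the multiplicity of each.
Multiplicities: chi_1: 1, chi_2: 1, chi_3: 2, chi_4: 1, chi_5: 0, chi_6: 3, chi_7: 0.

Working: Use <chi_rho, chi> = (1/|G|) sum_C |C| * chi_rho(C) * conj(chi(C)) with |G| = 16 for each irreducible chi in the table:
  <chi_rho, chi_1> = (1/16)[1*(11)*conj(1) + 1*(11)*conj(1) + 2*(-1)*conj(1) + 2*(-1)*conj(1) + 2*(-1)*conj(1) + 4*(1)*conj(1) + 4*(-1)*conj(1)]
      = (1/16)[(11) + (11) + (-2) + (-2) + (-2) + (4) + (-4)] = 16/16 = 1
  <chi_rho, chi_2> = (1/16)[1*(11)*conj(1) + 1*(11)*conj(1) + 2*(-1)*conj(1) + 2*(-1)*conj(1) + 2*(-1)*conj(1) + 4*(1)*conj(-1) + 4*(-1)*conj(-1)]
      = (1/16)[(11) + (11) + (-2) + (-2) + (-2) + (-4) + (4)] = 16/16 = 1
  <chi_rho, chi_3> = (1/16)[1*(11)*conj(1) + 1*(11)*conj(1) + 2*(-1)*conj(-1) + 2*(-1)*conj(1) + 2*(-1)*conj(-1) + 4*(1)*conj(1) + 4*(-1)*conj(-1)]
      = (1/16)[(11) + (11) + (2) + (-2) + (2) + (4) + (4)] = 32/16 = 2
  <chi_rho, chi_4> = (1/16)[1*(11)*conj(1) + 1*(11)*conj(1) + 2*(-1)*conj(-1) + 2*(-1)*conj(1) + 2*(-1)*conj(-1) + 4*(1)*conj(-1) + 4*(-1)*conj(1)]
      = (1/16)[(11) + (11) + (2) + (-2) + (2) + (-4) + (-4)] = 16/16 = 1
  <chi_rho, chi_5> = (1/16)[1*(11)*conj(2) + 1*(11)*conj(-2) + 2*(-1)*conj(sqrt(2)) + 2*(-1)*conj(0) + 2*(-1)*conj(-sqrt(2)) + 4*(1)*conj(0) + 4*(-1)*conj(0)]
      = (1/16)[(22) + (-22) + (-2*sqrt(2)) + (0) + (2*sqrt(2)) + (0) + (0)] = 0/16 = 0
  <chi_rho, chi_6> = (1/16)[1*(11)*conj(2) + 1*(11)*conj(2) + 2*(-1)*conj(0) + 2*(-1)*conj(-2) + 2*(-1)*conj(0) + 4*(1)*conj(0) + 4*(-1)*conj(0)]
      = (1/16)[(22) + (22) + (0) + (4) + (0) + (0) + (0)] = 48/16 = 3
  <chi_rho, chi_7> = (1/16)[1*(11)*conj(2) + 1*(11)*conj(-2) + 2*(-1)*conj(-sqrt(2)) + 2*(-1)*conj(0) + 2*(-1)*conj(sqrt(2)) + 4*(1)*conj(0) + 4*(-1)*conj(0)]
      = (1/16)[(22) + (-22) + (2*sqrt(2)) + (0) + (-2*sqrt(2)) + (0) + (0)] = 0/16 = 0
Dimension check: dim(rho) = sum (mult * dim) = 1*1 + 1*1 + 2*1 + 1*1 + 0*2 + 3*2 + 0*2 = 11 = chi_rho(e) = 11.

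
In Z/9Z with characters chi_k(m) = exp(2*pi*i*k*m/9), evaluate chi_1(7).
chi_1(7) = zeta_9^7 = exp(-4*I*pi/9)

Explanation: chi_1(7) = zeta_9^(1*7) = zeta_9^7. Since zeta_9^9 = 1, this equals zeta_9^7 = exp(2*pi*i*7/9) = exp(-4*I*pi/9).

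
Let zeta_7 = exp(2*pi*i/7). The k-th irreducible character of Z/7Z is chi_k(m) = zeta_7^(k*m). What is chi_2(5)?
chi_2(5) = zeta_7^10 = exp(6*I*pi/7)

Why: chi_2(5) = zeta_7^(2*5) = zeta_7^10. Since zeta_7^7 = 1, this equals zeta_7^3 = exp(2*pi*i*3/7) = exp(6*I*pi/7).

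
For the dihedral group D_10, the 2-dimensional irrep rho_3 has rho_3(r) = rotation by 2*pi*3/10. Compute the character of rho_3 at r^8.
chi_{rho_3}(r^8) = 2*cos(2*pi*3*8/10) = -sqrt(5)/2 - 1/2

Derivation: rho_3(r^8) is rotation by angle 2*pi*3*8/10, whose trace is 2*cos(2*pi*3*8/10) = -sqrt(5)/2 - 1/2.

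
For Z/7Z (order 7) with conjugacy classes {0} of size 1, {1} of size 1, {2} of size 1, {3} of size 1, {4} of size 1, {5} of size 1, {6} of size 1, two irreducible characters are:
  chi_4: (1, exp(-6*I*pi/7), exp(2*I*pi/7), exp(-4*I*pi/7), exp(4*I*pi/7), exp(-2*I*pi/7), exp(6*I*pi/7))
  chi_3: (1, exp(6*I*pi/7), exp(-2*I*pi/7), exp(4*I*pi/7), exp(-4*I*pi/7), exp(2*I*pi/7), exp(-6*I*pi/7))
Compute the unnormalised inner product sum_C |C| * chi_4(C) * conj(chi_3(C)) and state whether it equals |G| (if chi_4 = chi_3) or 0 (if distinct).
Sum = 0; so <chi_4, chi_3> = 0 (distinct irreducibles are orthogonal).

Derivation: Compute term by term over conjugacy classes (|C| * chi_4(C) * conj(chi_3(C))):
  1*(1)*conj(1) + 1*(exp(-6*I*pi/7))*conj(exp(6*I*pi/7)) + 1*(exp(2*I*pi/7))*conj(exp(-2*I*pi/7)) + 1*(exp(-4*I*pi/7))*conj(exp(4*I*pi/7)) + 1*(exp(4*I*pi/7))*conj(exp(-4*I*pi/7)) + 1*(exp(-2*I*pi/7))*conj(exp(2*I*pi/7)) + 1*(exp(6*I*pi/7))*conj(exp(-6*I*pi/7))
  = (1) + (exp(2*I*pi/7)) + (exp(4*I*pi/7)) + (exp(6*I*pi/7)) + (exp(-6*I*pi/7)) + (exp(-4*I*pi/7)) + (exp(-2*I*pi/7))
  = 0.
(Exp terms are combined using exp(i*s)*conj(exp(i*t)) = exp(i*(s-t)), and sums of them are collapsed using the identity that for every m > 1 the m distinct m-th roots of unity sum to 0, e.g. 1 + exp(2*I*pi/3) + exp(-2*I*pi/3) = 0.)
Dividing by |G| = 7 gives 0/7 = 0, matching the row-orthogonality relation <chi_4, chi_3> = [chi_4 = chi_3].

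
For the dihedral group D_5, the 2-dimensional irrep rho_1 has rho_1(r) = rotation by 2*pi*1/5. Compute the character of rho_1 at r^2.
chi_{rho_1}(r^2) = 2*cos(2*pi*1*2/5) = -sqrt(5)/2 - 1/2

Proof sketch: rho_1(r^2) is rotation by angle 2*pi*1*2/5, whose trace is 2*cos(2*pi*1*2/5) = -sqrt(5)/2 - 1/2.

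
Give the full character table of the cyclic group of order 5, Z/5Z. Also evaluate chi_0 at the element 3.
Character table of Z/5Z (irreps indexed chi_0,...,chi_4 with chi_k(m) = zeta_5^(k*m), zeta_5 = exp(2*pi*i/5)):
  irrep \ class  {0} (size 1)  {1} (size 1)    {2} (size 1)    {3} (size 1)    {4} (size 1)  
  chi_0          1             1               1               1               1             
  chi_1          1             exp(2*I*pi/5)   exp(4*I*pi/5)   exp(-4*I*pi/5)  exp(-2*I*pi/5)
  chi_2          1             exp(4*I*pi/5)   exp(-2*I*pi/5)  exp(2*I*pi/5)   exp(-4*I*pi/5)
  chi_3          1             exp(-4*I*pi/5)  exp(2*I*pi/5)   exp(-2*I*pi/5)  exp(4*I*pi/5) 
  chi_4          1             exp(-2*I*pi/5)  exp(-4*I*pi/5)  exp(4*I*pi/5)   exp(2*I*pi/5) 

Spot check: chi_0(3) = zeta_5^(0*3) = zeta_5^0 = 1.

Proof sketch: Z/5Z is abelian, so all 5 irreducible complex representations are 1-dimensional. They are given by chi_k(m) = zeta_5^(k*m) for k = 0,...,4. Row orthogonality: sum_m chi_k(m) conj(chi_l(m)) = 5 * [k = l].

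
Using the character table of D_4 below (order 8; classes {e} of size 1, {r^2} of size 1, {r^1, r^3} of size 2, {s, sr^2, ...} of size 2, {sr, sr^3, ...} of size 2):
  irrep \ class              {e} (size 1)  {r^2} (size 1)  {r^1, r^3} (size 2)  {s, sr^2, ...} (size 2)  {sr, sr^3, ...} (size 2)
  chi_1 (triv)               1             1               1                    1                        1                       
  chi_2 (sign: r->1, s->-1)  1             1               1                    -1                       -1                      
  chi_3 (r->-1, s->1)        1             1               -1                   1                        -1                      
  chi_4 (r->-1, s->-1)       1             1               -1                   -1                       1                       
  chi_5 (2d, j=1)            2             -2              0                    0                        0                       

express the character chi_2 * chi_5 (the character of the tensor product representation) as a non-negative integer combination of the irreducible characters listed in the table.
chi_2 tensor chi_5 = chi_5 (all other irreducibles have multiplicity 0).

Argument: The character of a tensor product is the pointwise product (chi_2 * chi_5)(C) = chi_2(C) * chi_5(C):
  {e}: (1)*(2), {r^2}: (1)*(-2), {r^1, r^3}: (1)*(0), {s, sr^2, ...}: (-1)*(0), {sr, sr^3, ...}: (-1)*(0)
so (chi_2 * chi_5) takes values
  {e} -> 2, {r^2} -> -2, {r^1, r^3} -> 0, {s, sr^2, ...} -> 0, {sr, sr^3, ...} -> 0.
Now take the inner product of this character with each irreducible chi from the table, <chi_2*chi_5, chi> = (1/8) sum_C |C| (chi_2*chi_5)(C) conj(chi(C)):
  <chi_2*chi_5, chi_1> = (1/8)[1*(2)*conj(1) + 1*(-2)*conj(1) + 2*(0)*conj(1) + 2*(0)*conj(1) + 2*(0)*conj(1)]
      = (1/8)[(2) + (-2) + (0) + (0) + (0)] = 0/8 = 0
  <chi_2*chi_5, chi_2> = (1/8)[1*(2)*conj(1) + 1*(-2)*conj(1) + 2*(0)*conj(1) + 2*(0)*conj(-1) + 2*(0)*conj(-1)]
      = (1/8)[(2) + (-2) + (0) + (0) + (0)] = 0/8 = 0
  <chi_2*chi_5, chi_3> = (1/8)[1*(2)*conj(1) + 1*(-2)*conj(1) + 2*(0)*conj(-1) + 2*(0)*conj(1) + 2*(0)*conj(-1)]
      = (1/8)[(2) + (-2) + (0) + (0) + (0)] = 0/8 = 0
  <chi_2*chi_5, chi_4> = (1/8)[1*(2)*conj(1) + 1*(-2)*conj(1) + 2*(0)*conj(-1) + 2*(0)*conj(-1) + 2*(0)*conj(1)]
      = (1/8)[(2) + (-2) + (0) + (0) + (0)] = 0/8 = 0
  <chi_2*chi_5, chi_5> = (1/8)[1*(2)*conj(2) + 1*(-2)*conj(-2) + 2*(0)*conj(0) + 2*(0)*conj(0) + 2*(0)*conj(0)]
      = (1/8)[(4) + (4) + (0) + (0) + (0)] = 8/8 = 1
Hence the multiplicities are chi_5: 1. Dimension check: dim(chi_2)*dim(chi_5) = 1*2 = 2 and sum (mult * dim) = 1*2 = 2.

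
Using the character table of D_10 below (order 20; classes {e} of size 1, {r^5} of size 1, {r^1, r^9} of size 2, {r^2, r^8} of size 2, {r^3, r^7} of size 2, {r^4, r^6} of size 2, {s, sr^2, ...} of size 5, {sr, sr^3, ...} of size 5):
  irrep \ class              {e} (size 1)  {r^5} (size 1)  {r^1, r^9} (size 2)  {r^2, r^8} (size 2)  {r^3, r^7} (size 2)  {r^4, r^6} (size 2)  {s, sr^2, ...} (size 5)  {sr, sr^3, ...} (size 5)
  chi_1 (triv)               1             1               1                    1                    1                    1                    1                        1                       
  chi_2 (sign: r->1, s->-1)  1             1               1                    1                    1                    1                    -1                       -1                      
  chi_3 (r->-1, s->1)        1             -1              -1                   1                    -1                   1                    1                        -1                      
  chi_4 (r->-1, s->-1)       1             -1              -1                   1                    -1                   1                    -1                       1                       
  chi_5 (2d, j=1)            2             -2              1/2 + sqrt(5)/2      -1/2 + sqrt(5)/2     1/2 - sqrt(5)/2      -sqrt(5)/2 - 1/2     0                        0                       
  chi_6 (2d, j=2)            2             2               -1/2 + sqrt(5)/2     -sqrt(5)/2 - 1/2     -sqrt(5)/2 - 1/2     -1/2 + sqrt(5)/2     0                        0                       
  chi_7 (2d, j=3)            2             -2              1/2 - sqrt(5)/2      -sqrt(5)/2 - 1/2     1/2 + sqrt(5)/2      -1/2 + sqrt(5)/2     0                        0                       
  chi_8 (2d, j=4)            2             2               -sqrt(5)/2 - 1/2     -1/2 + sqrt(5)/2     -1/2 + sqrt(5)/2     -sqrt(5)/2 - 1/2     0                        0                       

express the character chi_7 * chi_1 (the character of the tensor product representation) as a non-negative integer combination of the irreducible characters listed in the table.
chi_7 tensor chi_1 = chi_7 (all other irreducibles have multiplicity 0).

Explanation: The character of a tensor product is the pointwise product (chi_7 * chi_1)(C) = chi_7(C) * chi_1(C):
  {e}: (2)*(1), {r^5}: (-2)*(1), {r^1, r^9}: (1/2 - sqrt(5)/2)*(1), {r^2, r^8}: (-sqrt(5)/2 - 1/2)*(1), {r^3, r^7}: (1/2 + sqrt(5)/2)*(1), {r^4, r^6}: (-1/2 + sqrt(5)/2)*(1), {s, sr^2, ...}: (0)*(1), {sr, sr^3, ...}: (0)*(1)
so (chi_7 * chi_1) takes values
  {e} -> 2, {r^5} -> -2, {r^1, r^9} -> 1/2 - sqrt(5)/2, {r^2, r^8} -> -sqrt(5)/2 - 1/2, {r^3, r^7} -> 1/2 + sqrt(5)/2, {r^4, r^6} -> -1/2 + sqrt(5)/2, {s, sr^2, ...} -> 0, {sr, sr^3, ...} -> 0.
Now take the inner product of this character with each irreducible chi from the table, <chi_7*chi_1, chi> = (1/20) sum_C |C| (chi_7*chi_1)(C) conj(chi(C)):
  <chi_7*chi_1, chi_1> = (1/20)[1*(2)*conj(1) + 1*(-2)*conj(1) + 2*(1/2 - sqrt(5)/2)*conj(1) + 2*(-sqrt(5)/2 - 1/2)*conj(1) + 2*(1/2 + sqrt(5)/2)*conj(1) + 2*(-1/2 + sqrt(5)/2)*conj(1) + 5*(0)*conj(1) + 5*(0)*conj(1)]
      = (1/20)[(2) + (-2) + (1 - sqrt(5)) + (-sqrt(5) - 1) + (1 + sqrt(5)) + (-1 + sqrt(5)) + (0) + (0)] = 0/20 = 0
  <chi_7*chi_1, chi_2> = (1/20)[1*(2)*conj(1) + 1*(-2)*conj(1) + 2*(1/2 - sqrt(5)/2)*conj(1) + 2*(-sqrt(5)/2 - 1/2)*conj(1) + 2*(1/2 + sqrt(5)/2)*conj(1) + 2*(-1/2 + sqrt(5)/2)*conj(1) + 5*(0)*conj(-1) + 5*(0)*conj(-1)]
      = (1/20)[(2) + (-2) + (1 - sqrt(5)) + (-sqrt(5) - 1) + (1 + sqrt(5)) + (-1 + sqrt(5)) + (0) + (0)] = 0/20 = 0
  <chi_7*chi_1, chi_3> = (1/20)[1*(2)*conj(1) + 1*(-2)*conj(-1) + 2*(1/2 - sqrt(5)/2)*conj(-1) + 2*(-sqrt(5)/2 - 1/2)*conj(1) + 2*(1/2 + sqrt(5)/2)*conj(-1) + 2*(-1/2 + sqrt(5)/2)*conj(1) + 5*(0)*conj(1) + 5*(0)*conj(-1)]
      = (1/20)[(2) + (2) + (-1 + sqrt(5)) + (-sqrt(5) - 1) + (-sqrt(5) - 1) + (-1 + sqrt(5)) + (0) + (0)] = 0/20 = 0
  <chi_7*chi_1, chi_4> = (1/20)[1*(2)*conj(1) + 1*(-2)*conj(-1) + 2*(1/2 - sqrt(5)/2)*conj(-1) + 2*(-sqrt(5)/2 - 1/2)*conj(1) + 2*(1/2 + sqrt(5)/2)*conj(-1) + 2*(-1/2 + sqrt(5)/2)*conj(1) + 5*(0)*conj(-1) + 5*(0)*conj(1)]
      = (1/20)[(2) + (2) + (-1 + sqrt(5)) + (-sqrt(5) - 1) + (-sqrt(5) - 1) + (-1 + sqrt(5)) + (0) + (0)] = 0/20 = 0
  <chi_7*chi_1, chi_5> = (1/20)[1*(2)*conj(2) + 1*(-2)*conj(-2) + 2*(1/2 - sqrt(5)/2)*conj(1/2 + sqrt(5)/2) + 2*(-sqrt(5)/2 - 1/2)*conj(-1/2 + sqrt(5)/2) + 2*(1/2 + sqrt(5)/2)*conj(1/2 - sqrt(5)/2) + 2*(-1/2 + sqrt(5)/2)*conj(-sqrt(5)/2 - 1/2) + 5*(0)*conj(0) + 5*(0)*conj(0)]
      = (1/20)[(4) + (4) + (-2) + (-2) + (-2) + (-2) + (0) + (0)] = 0/20 = 0
  <chi_7*chi_1, chi_6> = (1/20)[1*(2)*conj(2) + 1*(-2)*conj(2) + 2*(1/2 - sqrt(5)/2)*conj(-1/2 + sqrt(5)/2) + 2*(-sqrt(5)/2 - 1/2)*conj(-sqrt(5)/2 - 1/2) + 2*(1/2 + sqrt(5)/2)*conj(-sqrt(5)/2 - 1/2) + 2*(-1/2 + sqrt(5)/2)*conj(-1/2 + sqrt(5)/2) + 5*(0)*conj(0) + 5*(0)*conj(0)]
      = (1/20)[(4) + (-4) + (-3 + sqrt(5)) + (sqrt(5) + 3) + (-3 - sqrt(5)) + (3 - sqrt(5)) + (0) + (0)] = 0/20 = 0
  <chi_7*chi_1, chi_7> = (1/20)[1*(2)*conj(2) + 1*(-2)*conj(-2) + 2*(1/2 - sqrt(5)/2)*conj(1/2 - sqrt(5)/2) + 2*(-sqrt(5)/2 - 1/2)*conj(-sqrt(5)/2 - 1/2) + 2*(1/2 + sqrt(5)/2)*conj(1/2 + sqrt(5)/2) + 2*(-1/2 + sqrt(5)/2)*conj(-1/2 + sqrt(5)/2) + 5*(0)*conj(0) + 5*(0)*conj(0)]
      = (1/20)[(4) + (4) + (3 - sqrt(5)) + (sqrt(5) + 3) + (sqrt(5) + 3) + (3 - sqrt(5)) + (0) + (0)] = 20/20 = 1
  <chi_7*chi_1, chi_8> = (1/20)[1*(2)*conj(2) + 1*(-2)*conj(2) + 2*(1/2 - sqrt(5)/2)*conj(-sqrt(5)/2 - 1/2) + 2*(-sqrt(5)/2 - 1/2)*conj(-1/2 + sqrt(5)/2) + 2*(1/2 + sqrt(5)/2)*conj(-1/2 + sqrt(5)/2) + 2*(-1/2 + sqrt(5)/2)*conj(-sqrt(5)/2 - 1/2) + 5*(0)*conj(0) + 5*(0)*conj(0)]
      = (1/20)[(4) + (-4) + (2) + (-2) + (2) + (-2) + (0) + (0)] = 0/20 = 0
Hence the multiplicities are chi_7: 1. Dimension check: dim(chi_7)*dim(chi_1) = 2*1 = 2 and sum (mult * dim) = 1*2 = 2.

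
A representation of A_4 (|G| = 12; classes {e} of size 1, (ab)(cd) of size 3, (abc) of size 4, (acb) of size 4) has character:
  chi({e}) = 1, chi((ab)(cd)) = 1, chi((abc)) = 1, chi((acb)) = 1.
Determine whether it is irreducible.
Irreducible: <chi, chi> = 1.

Reasoning: <chi, chi> = (1/|G|) sum_C |C| * |chi(C)|^2 = (1/12)[1*|1|^2 + 3*|1|^2 + 4*|1|^2 + 4*|1|^2]
  = (1/12)[(1) + (3) + (4) + (4)] = 12/12 = 1.
(Exp terms are combined using exp(i*s)*conj(exp(i*t)) = exp(i*(s-t)), and sums of them are collapsed using the identity that for every m > 1 the m distinct m-th roots of unity sum to 0, e.g. 1 + exp(2*I*pi/3) + exp(-2*I*pi/3) = 0.)
A character is irreducible iff <chi, chi> = 1, so this representation is irreducible.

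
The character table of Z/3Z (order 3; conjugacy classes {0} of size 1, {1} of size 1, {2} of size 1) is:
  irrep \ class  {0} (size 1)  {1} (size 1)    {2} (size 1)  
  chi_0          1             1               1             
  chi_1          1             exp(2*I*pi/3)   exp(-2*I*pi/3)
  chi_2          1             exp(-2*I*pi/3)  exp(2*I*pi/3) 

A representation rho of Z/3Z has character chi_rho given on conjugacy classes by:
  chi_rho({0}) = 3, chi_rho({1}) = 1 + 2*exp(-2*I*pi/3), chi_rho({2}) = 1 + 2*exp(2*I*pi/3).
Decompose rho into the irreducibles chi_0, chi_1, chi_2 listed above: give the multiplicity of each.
Multiplicities: chi_0: 1, chi_1: 0, chi_2: 2.

Working: Use <chi_rho, chi> = (1/|G|) sum_C |C| * chi_rho(C) * conj(chi(C)) with |G| = 3 for each irreducible chi in the table:
  <chi_rho, chi_0> = (1/3)[1*(3)*conj(1) + 1*(1 + 2*exp(-2*I*pi/3))*conj(1) + 1*(1 + 2*exp(2*I*pi/3))*conj(1)]
      = (1/3)[(3) + (1 + 2*exp(-2*I*pi/3)) + (1 + 2*exp(2*I*pi/3))] = 3/3 = 1
  <chi_rho, chi_1> = (1/3)[1*(3)*conj(1) + 1*(1 + 2*exp(-2*I*pi/3))*conj(exp(2*I*pi/3)) + 1*(1 + 2*exp(2*I*pi/3))*conj(exp(-2*I*pi/3))]
      = (1/3)[(3) + (exp(-2*I*pi/3) + 2*exp(2*I*pi/3)) + (2*exp(-2*I*pi/3) + exp(2*I*pi/3))] = 0/3 = 0
  <chi_rho, chi_2> = (1/3)[1*(3)*conj(1) + 1*(1 + 2*exp(-2*I*pi/3))*conj(exp(-2*I*pi/3)) + 1*(1 + 2*exp(2*I*pi/3))*conj(exp(2*I*pi/3))]
      = (1/3)[(3) + (2 + exp(2*I*pi/3)) + (2 + exp(-2*I*pi/3))] = 6/3 = 2
(Exp terms are combined using exp(i*s)*conj(exp(i*t)) = exp(i*(s-t)), and sums of them are collapsed using the identity that for every m > 1 the m distinct m-th roots of unity sum to 0, e.g. 1 + exp(2*I*pi/3) + exp(-2*I*pi/3) = 0.)
Dimension check: dim(rho) = sum (mult * dim) = 1*1 + 0*1 + 2*1 = 3 = chi_rho(e) = 3.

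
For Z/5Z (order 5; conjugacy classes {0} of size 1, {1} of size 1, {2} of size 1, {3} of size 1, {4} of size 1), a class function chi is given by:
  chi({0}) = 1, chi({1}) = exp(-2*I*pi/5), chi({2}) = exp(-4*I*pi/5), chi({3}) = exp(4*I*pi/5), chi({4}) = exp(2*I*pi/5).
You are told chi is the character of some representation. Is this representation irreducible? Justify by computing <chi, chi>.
Irreducible: <chi, chi> = 1.

Derivation: <chi, chi> = (1/|G|) sum_C |C| * |chi(C)|^2 = (1/5)[1*|1|^2 + 1*|exp(-2*I*pi/5)|^2 + 1*|exp(-4*I*pi/5)|^2 + 1*|exp(4*I*pi/5)|^2 + 1*|exp(2*I*pi/5)|^2]
  = (1/5)[(1) + (1) + (1) + (1) + (1)] = 5/5 = 1.
(Exp terms are combined using exp(i*s)*conj(exp(i*t)) = exp(i*(s-t)), and sums of them are collapsed using the identity that for every m > 1 the m distinct m-th roots of unity sum to 0, e.g. 1 + exp(2*I*pi/3) + exp(-2*I*pi/3) = 0.)
A character is irreducible iff <chi, chi> = 1, so this representation is irreducible.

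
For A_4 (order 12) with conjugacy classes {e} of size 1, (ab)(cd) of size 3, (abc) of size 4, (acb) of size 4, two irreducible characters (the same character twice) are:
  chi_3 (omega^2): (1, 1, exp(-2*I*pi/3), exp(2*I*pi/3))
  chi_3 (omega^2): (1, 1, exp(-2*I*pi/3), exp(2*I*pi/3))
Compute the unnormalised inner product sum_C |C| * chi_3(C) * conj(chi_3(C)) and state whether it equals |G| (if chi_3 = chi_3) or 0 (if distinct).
Sum = 12 = |G| = 12; so <chi_3, chi_3> = 1 (norm-1 confirms irreducibility).

Argument: Compute term by term over conjugacy classes (|C| * chi_3(C) * conj(chi_3(C))):
  1*(1)*conj(1) + 3*(1)*conj(1) + 4*(exp(-2*I*pi/3))*conj(exp(-2*I*pi/3)) + 4*(exp(2*I*pi/3))*conj(exp(2*I*pi/3))
  = (1) + (3) + (4) + (4)
  = 12.
(Exp terms are combined using exp(i*s)*conj(exp(i*t)) = exp(i*(s-t)), and sums of them are collapsed using the identity that for every m > 1 the m distinct m-th roots of unity sum to 0, e.g. 1 + exp(2*I*pi/3) + exp(-2*I*pi/3) = 0.)
Dividing by |G| = 12 gives 12/12 = 1, matching the row-orthogonality relation <chi_3, chi_3> = [chi_3 = chi_3].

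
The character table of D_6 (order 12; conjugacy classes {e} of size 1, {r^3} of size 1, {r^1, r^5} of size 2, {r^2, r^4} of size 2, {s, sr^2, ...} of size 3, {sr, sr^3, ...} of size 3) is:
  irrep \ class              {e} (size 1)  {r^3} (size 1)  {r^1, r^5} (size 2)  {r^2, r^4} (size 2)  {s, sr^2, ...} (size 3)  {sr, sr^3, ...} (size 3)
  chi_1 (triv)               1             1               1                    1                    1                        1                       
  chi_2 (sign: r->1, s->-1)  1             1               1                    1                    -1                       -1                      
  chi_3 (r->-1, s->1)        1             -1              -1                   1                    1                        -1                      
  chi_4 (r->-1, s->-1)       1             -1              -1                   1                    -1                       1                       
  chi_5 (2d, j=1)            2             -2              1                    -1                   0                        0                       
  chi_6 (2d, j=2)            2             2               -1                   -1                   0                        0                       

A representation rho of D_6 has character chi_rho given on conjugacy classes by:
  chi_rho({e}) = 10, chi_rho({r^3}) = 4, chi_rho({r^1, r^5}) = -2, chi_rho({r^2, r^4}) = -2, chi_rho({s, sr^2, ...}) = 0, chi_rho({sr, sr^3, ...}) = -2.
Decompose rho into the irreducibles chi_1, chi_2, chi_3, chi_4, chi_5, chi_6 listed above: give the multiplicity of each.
Multiplicities: chi_1: 0, chi_2: 1, chi_3: 1, chi_4: 0, chi_5: 1, chi_6: 3.

Derivation: Use <chi_rho, chi> = (1/|G|) sum_C |C| * chi_rho(C) * conj(chi(C)) with |G| = 12 for each irreducible chi in the table:
  <chi_rho, chi_1> = (1/12)[1*(10)*conj(1) + 1*(4)*conj(1) + 2*(-2)*conj(1) + 2*(-2)*conj(1) + 3*(0)*conj(1) + 3*(-2)*conj(1)]
      = (1/12)[(10) + (4) + (-4) + (-4) + (0) + (-6)] = 0/12 = 0
  <chi_rho, chi_2> = (1/12)[1*(10)*conj(1) + 1*(4)*conj(1) + 2*(-2)*conj(1) + 2*(-2)*conj(1) + 3*(0)*conj(-1) + 3*(-2)*conj(-1)]
      = (1/12)[(10) + (4) + (-4) + (-4) + (0) + (6)] = 12/12 = 1
  <chi_rho, chi_3> = (1/12)[1*(10)*conj(1) + 1*(4)*conj(-1) + 2*(-2)*conj(-1) + 2*(-2)*conj(1) + 3*(0)*conj(1) + 3*(-2)*conj(-1)]
      = (1/12)[(10) + (-4) + (4) + (-4) + (0) + (6)] = 12/12 = 1
  <chi_rho, chi_4> = (1/12)[1*(10)*conj(1) + 1*(4)*conj(-1) + 2*(-2)*conj(-1) + 2*(-2)*conj(1) + 3*(0)*conj(-1) + 3*(-2)*conj(1)]
      = (1/12)[(10) + (-4) + (4) + (-4) + (0) + (-6)] = 0/12 = 0
  <chi_rho, chi_5> = (1/12)[1*(10)*conj(2) + 1*(4)*conj(-2) + 2*(-2)*conj(1) + 2*(-2)*conj(-1) + 3*(0)*conj(0) + 3*(-2)*conj(0)]
      = (1/12)[(20) + (-8) + (-4) + (4) + (0) + (0)] = 12/12 = 1
  <chi_rho, chi_6> = (1/12)[1*(10)*conj(2) + 1*(4)*conj(2) + 2*(-2)*conj(-1) + 2*(-2)*conj(-1) + 3*(0)*conj(0) + 3*(-2)*conj(0)]
      = (1/12)[(20) + (8) + (4) + (4) + (0) + (0)] = 36/12 = 3
Dimension check: dim(rho) = sum (mult * dim) = 0*1 + 1*1 + 1*1 + 0*1 + 1*2 + 3*2 = 10 = chi_rho(e) = 10.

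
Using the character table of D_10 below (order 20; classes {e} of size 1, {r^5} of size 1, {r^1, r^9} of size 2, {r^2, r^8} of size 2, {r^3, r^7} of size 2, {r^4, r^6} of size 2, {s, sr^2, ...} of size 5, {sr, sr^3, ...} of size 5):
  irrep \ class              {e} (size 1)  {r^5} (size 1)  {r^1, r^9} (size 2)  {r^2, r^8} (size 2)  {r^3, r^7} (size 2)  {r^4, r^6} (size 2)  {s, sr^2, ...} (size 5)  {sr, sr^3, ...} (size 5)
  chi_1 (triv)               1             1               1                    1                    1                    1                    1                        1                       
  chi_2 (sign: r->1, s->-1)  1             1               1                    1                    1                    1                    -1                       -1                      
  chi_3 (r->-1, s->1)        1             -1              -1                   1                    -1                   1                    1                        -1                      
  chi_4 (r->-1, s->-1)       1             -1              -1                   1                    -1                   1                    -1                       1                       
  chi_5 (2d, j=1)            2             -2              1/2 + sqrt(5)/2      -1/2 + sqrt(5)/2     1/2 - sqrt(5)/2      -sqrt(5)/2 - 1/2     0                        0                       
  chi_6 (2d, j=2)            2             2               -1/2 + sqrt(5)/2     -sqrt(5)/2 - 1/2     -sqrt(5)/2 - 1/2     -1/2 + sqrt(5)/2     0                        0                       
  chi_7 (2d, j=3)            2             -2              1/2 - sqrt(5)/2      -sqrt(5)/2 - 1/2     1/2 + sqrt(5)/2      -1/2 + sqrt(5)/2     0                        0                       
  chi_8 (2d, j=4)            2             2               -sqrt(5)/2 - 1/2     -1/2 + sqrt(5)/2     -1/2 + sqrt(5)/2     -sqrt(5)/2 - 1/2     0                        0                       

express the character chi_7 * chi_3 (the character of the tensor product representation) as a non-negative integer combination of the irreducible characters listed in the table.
chi_7 tensor chi_3 = chi_6 (all other irreducibles have multiplicity 0).

Justification: The character of a tensor product is the pointwise product (chi_7 * chi_3)(C) = chi_7(C) * chi_3(C):
  {e}: (2)*(1), {r^5}: (-2)*(-1), {r^1, r^9}: (1/2 - sqrt(5)/2)*(-1), {r^2, r^8}: (-sqrt(5)/2 - 1/2)*(1), {r^3, r^7}: (1/2 + sqrt(5)/2)*(-1), {r^4, r^6}: (-1/2 + sqrt(5)/2)*(1), {s, sr^2, ...}: (0)*(1), {sr, sr^3, ...}: (0)*(-1)
so (chi_7 * chi_3) takes values
  {e} -> 2, {r^5} -> 2, {r^1, r^9} -> -1/2 + sqrt(5)/2, {r^2, r^8} -> -sqrt(5)/2 - 1/2, {r^3, r^7} -> -sqrt(5)/2 - 1/2, {r^4, r^6} -> -1/2 + sqrt(5)/2, {s, sr^2, ...} -> 0, {sr, sr^3, ...} -> 0.
Now take the inner product of this character with each irreducible chi from the table, <chi_7*chi_3, chi> = (1/20) sum_C |C| (chi_7*chi_3)(C) conj(chi(C)):
  <chi_7*chi_3, chi_1> = (1/20)[1*(2)*conj(1) + 1*(2)*conj(1) + 2*(-1/2 + sqrt(5)/2)*conj(1) + 2*(-sqrt(5)/2 - 1/2)*conj(1) + 2*(-sqrt(5)/2 - 1/2)*conj(1) + 2*(-1/2 + sqrt(5)/2)*conj(1) + 5*(0)*conj(1) + 5*(0)*conj(1)]
      = (1/20)[(2) + (2) + (-1 + sqrt(5)) + (-sqrt(5) - 1) + (-sqrt(5) - 1) + (-1 + sqrt(5)) + (0) + (0)] = 0/20 = 0
  <chi_7*chi_3, chi_2> = (1/20)[1*(2)*conj(1) + 1*(2)*conj(1) + 2*(-1/2 + sqrt(5)/2)*conj(1) + 2*(-sqrt(5)/2 - 1/2)*conj(1) + 2*(-sqrt(5)/2 - 1/2)*conj(1) + 2*(-1/2 + sqrt(5)/2)*conj(1) + 5*(0)*conj(-1) + 5*(0)*conj(-1)]
      = (1/20)[(2) + (2) + (-1 + sqrt(5)) + (-sqrt(5) - 1) + (-sqrt(5) - 1) + (-1 + sqrt(5)) + (0) + (0)] = 0/20 = 0
  <chi_7*chi_3, chi_3> = (1/20)[1*(2)*conj(1) + 1*(2)*conj(-1) + 2*(-1/2 + sqrt(5)/2)*conj(-1) + 2*(-sqrt(5)/2 - 1/2)*conj(1) + 2*(-sqrt(5)/2 - 1/2)*conj(-1) + 2*(-1/2 + sqrt(5)/2)*conj(1) + 5*(0)*conj(1) + 5*(0)*conj(-1)]
      = (1/20)[(2) + (-2) + (1 - sqrt(5)) + (-sqrt(5) - 1) + (1 + sqrt(5)) + (-1 + sqrt(5)) + (0) + (0)] = 0/20 = 0
  <chi_7*chi_3, chi_4> = (1/20)[1*(2)*conj(1) + 1*(2)*conj(-1) + 2*(-1/2 + sqrt(5)/2)*conj(-1) + 2*(-sqrt(5)/2 - 1/2)*conj(1) + 2*(-sqrt(5)/2 - 1/2)*conj(-1) + 2*(-1/2 + sqrt(5)/2)*conj(1) + 5*(0)*conj(-1) + 5*(0)*conj(1)]
      = (1/20)[(2) + (-2) + (1 - sqrt(5)) + (-sqrt(5) - 1) + (1 + sqrt(5)) + (-1 + sqrt(5)) + (0) + (0)] = 0/20 = 0
  <chi_7*chi_3, chi_5> = (1/20)[1*(2)*conj(2) + 1*(2)*conj(-2) + 2*(-1/2 + sqrt(5)/2)*conj(1/2 + sqrt(5)/2) + 2*(-sqrt(5)/2 - 1/2)*conj(-1/2 + sqrt(5)/2) + 2*(-sqrt(5)/2 - 1/2)*conj(1/2 - sqrt(5)/2) + 2*(-1/2 + sqrt(5)/2)*conj(-sqrt(5)/2 - 1/2) + 5*(0)*conj(0) + 5*(0)*conj(0)]
      = (1/20)[(4) + (-4) + (2) + (-2) + (2) + (-2) + (0) + (0)] = 0/20 = 0
  <chi_7*chi_3, chi_6> = (1/20)[1*(2)*conj(2) + 1*(2)*conj(2) + 2*(-1/2 + sqrt(5)/2)*conj(-1/2 + sqrt(5)/2) + 2*(-sqrt(5)/2 - 1/2)*conj(-sqrt(5)/2 - 1/2) + 2*(-sqrt(5)/2 - 1/2)*conj(-sqrt(5)/2 - 1/2) + 2*(-1/2 + sqrt(5)/2)*conj(-1/2 + sqrt(5)/2) + 5*(0)*conj(0) + 5*(0)*conj(0)]
      = (1/20)[(4) + (4) + (3 - sqrt(5)) + (sqrt(5) + 3) + (sqrt(5) + 3) + (3 - sqrt(5)) + (0) + (0)] = 20/20 = 1
  <chi_7*chi_3, chi_7> = (1/20)[1*(2)*conj(2) + 1*(2)*conj(-2) + 2*(-1/2 + sqrt(5)/2)*conj(1/2 - sqrt(5)/2) + 2*(-sqrt(5)/2 - 1/2)*conj(-sqrt(5)/2 - 1/2) + 2*(-sqrt(5)/2 - 1/2)*conj(1/2 + sqrt(5)/2) + 2*(-1/2 + sqrt(5)/2)*conj(-1/2 + sqrt(5)/2) + 5*(0)*conj(0) + 5*(0)*conj(0)]
      = (1/20)[(4) + (-4) + (-3 + sqrt(5)) + (sqrt(5) + 3) + (-3 - sqrt(5)) + (3 - sqrt(5)) + (0) + (0)] = 0/20 = 0
  <chi_7*chi_3, chi_8> = (1/20)[1*(2)*conj(2) + 1*(2)*conj(2) + 2*(-1/2 + sqrt(5)/2)*conj(-sqrt(5)/2 - 1/2) + 2*(-sqrt(5)/2 - 1/2)*conj(-1/2 + sqrt(5)/2) + 2*(-sqrt(5)/2 - 1/2)*conj(-1/2 + sqrt(5)/2) + 2*(-1/2 + sqrt(5)/2)*conj(-sqrt(5)/2 - 1/2) + 5*(0)*conj(0) + 5*(0)*conj(0)]
      = (1/20)[(4) + (4) + (-2) + (-2) + (-2) + (-2) + (0) + (0)] = 0/20 = 0
Hence the multiplicities are chi_6: 1. Dimension check: dim(chi_7)*dim(chi_3) = 2*1 = 2 and sum (mult * dim) = 1*2 = 2.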